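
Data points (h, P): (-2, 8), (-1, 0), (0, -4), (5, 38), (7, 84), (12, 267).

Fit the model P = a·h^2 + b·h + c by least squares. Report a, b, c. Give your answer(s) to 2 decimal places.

From the data, Σh^2·h^2 = 23779, Σh^2·h = 2187, Σh^2 = 223, Σh·h = 223, Σh = 21, Σ1 = 6.
And Σh^2·P = 43546, Σh·P = 3966, ΣP = 393.
Row-reducing yields a = 2048751/1012912, b = -59421/34928, c = -1884139/506456.

a = 2.02, b = -1.70, c = -3.72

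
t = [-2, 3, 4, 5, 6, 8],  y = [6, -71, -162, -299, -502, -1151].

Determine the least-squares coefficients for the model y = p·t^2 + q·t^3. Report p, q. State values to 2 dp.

p = -2.02, q = -1.99

Entries of XᵀX: Σt^2·t^2 = 6370, Σt^2·t^3 = 44904, Σt^3·t^3 = 329314.
Moment sums: Σt^2·y = -102418, Σt^3·y = -747452.
Normal equations: [[6370, 44904]; [44904, 329314]]·[p, q]ᵀ = [-102418, -747452]ᵀ.
det = 6370·329314 − 44904² = 81360964.
p = ((-102418)·329314 − 44904·(-747452))/81360964 = -41024161/20340241; q = (6370·(-747452) − 44904·(-102418))/81360964 = -40572842/20340241.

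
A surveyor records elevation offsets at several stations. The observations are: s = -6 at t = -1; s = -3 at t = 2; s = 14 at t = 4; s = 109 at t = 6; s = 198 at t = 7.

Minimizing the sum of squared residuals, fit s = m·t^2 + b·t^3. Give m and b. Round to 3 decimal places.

From the data, Σt^2·t^2 = 3970, Σt^2·t^3 = 25638, Σt^3·t^3 = 168466.
Right-hand side: Σt^2·s = 13832, Σt^3·s = 92336.
Normal equations: [[3970, 25638]; [25638, 168466]]·[m, b]ᵀ = [13832, 92336]ᵀ.
Eliminating b: 168466·(row 1) − 25638·(row 2) gives 11502976·m = 168466·13832 − 25638·92336 = -37088656, so m = -2318041/718936.
Then b = (92336 − 25638·(-2318041/718936))/168466 = 746819/718936.

m = -3.224, b = 1.039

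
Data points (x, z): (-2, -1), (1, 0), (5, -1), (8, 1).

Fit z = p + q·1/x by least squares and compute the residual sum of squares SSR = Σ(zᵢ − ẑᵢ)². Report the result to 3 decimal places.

SSR = 2.399

AᵀA·[p, q]ᵀ = Aᵀz reads: 4·p + (33/40)·q = -1;  (33/40)·p + (2089/1600)·q = 17/40.
det = 4·(2089/1600) − (33/40)² = 7267/1600.
p = ((-1)·(2089/1600) − (33/40)·(17/40))/(7267/1600) = -2650/7267; q = (4·(17/40) − (33/40)·(-1))/(7267/1600) = 4040/7267.
Residuals: -2597/7267, -1390/7267, -5425/7267, 724/559; SSR = 17434/7267.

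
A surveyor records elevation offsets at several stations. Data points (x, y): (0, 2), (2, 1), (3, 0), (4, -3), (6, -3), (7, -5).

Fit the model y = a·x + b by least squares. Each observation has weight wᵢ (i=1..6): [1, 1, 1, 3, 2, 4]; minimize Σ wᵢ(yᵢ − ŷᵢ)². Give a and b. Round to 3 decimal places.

a = -0.996, b = 2.063

With design matrix M, MᵀWM = [[329, 57]; [57, 12]] and MᵀWy = [-210, -32]ᵀ.
Determinant 329·12 − 57² = 699.
a = ((-210)·12 − 57·(-32))/699 = -232/233; b = (329·(-32) − 57·(-210))/699 = 1442/699.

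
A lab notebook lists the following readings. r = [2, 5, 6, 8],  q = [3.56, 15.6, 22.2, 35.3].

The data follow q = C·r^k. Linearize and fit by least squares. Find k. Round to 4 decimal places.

k = 1.6553

With ln qᵢ as the transformed response and ln rᵢ as the regressor:
Σln r = 6.1738, Σ(ln r)² = 10.6052, Σln q = 10.6810, Σln r·ln q = 18.2672.
Equations: 10.6052·k + 6.1738·ln C = 18.2672;  6.1738·k + 4·ln C = 10.6810.
Δ = 10.6052·4 − (6.1738)² = 4.3053; k = (18.2672·4 − 6.1738·10.6810)/4.3053 = 1.65531, ln C = (10.6052·10.6810 − 6.1738·18.2672)/4.3053 = 0.11536.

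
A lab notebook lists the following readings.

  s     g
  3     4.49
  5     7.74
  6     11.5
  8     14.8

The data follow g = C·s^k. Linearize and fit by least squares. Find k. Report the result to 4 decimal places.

k = 1.2495

Let Y = ln g. Fitting Y = k·ln s + ln C by least squares:
Σln s = 6.5793, Σ(ln s)² = 11.3317, Σln g = 8.6852, Σln s·ln g = 14.9229.
Equations: 11.3317·k + 6.5793·ln C = 14.9229;  6.5793·k + 4·ln C = 8.6852.
Slope k = (n·Σln s·ln g − Σln s·Σln g)/(n·Σ(ln s)² − (Σln s)²) = (4·14.9229 − 6.5793·8.6852)/2.0403 = 1.24951; ln C = (Σln g − k·Σln s)/n = 0.11609.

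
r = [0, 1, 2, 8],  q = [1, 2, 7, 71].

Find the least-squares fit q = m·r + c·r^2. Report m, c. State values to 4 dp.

The normal equations are: 69·m + 521·c = 584;  521·m + 4113·c = 4574.
(Σr·r = 69, Σr·r^2 = 521, Σr^2·r^2 = 4113, Σr·q = 584, Σr^2·q = 4574.)
Determinant 69·4113 − 521² = 12356.
m = (584·4113 − 521·4574)/12356 = 9469/6178; c = (69·4574 − 521·584)/12356 = 5671/6178.

m = 1.5327, c = 0.9179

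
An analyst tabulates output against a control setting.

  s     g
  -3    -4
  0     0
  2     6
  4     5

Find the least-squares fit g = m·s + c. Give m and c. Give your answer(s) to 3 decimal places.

Setting ∂/∂m … = 0 gives: 29·m + 3·c = 44;  3·m + 4·c = 7.
Δ = 29·4 − 3² = 107.
m = (44·4 − 3·7)/107 = 155/107; c = (29·7 − 3·44)/107 = 71/107.

m = 1.449, c = 0.664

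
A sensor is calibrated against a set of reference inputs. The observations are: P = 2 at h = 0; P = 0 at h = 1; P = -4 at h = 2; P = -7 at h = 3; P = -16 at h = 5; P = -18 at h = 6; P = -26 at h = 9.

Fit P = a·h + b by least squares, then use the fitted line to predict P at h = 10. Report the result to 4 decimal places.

With design matrix X, XᵀX = [[156, 26]; [26, 7]] and XᵀP = [-451, -69]ᵀ.
Δ = 156·7 − 26² = 416.
a = ((-451)·7 − 26·(-69))/416 = -1363/416; b = (156·(-69) − 26·(-451))/416 = 37/16.
At h = 10: P̂ = (-1363/416)·(10) + (37/16)·(1) = -3167/104.

P̂ = -30.4519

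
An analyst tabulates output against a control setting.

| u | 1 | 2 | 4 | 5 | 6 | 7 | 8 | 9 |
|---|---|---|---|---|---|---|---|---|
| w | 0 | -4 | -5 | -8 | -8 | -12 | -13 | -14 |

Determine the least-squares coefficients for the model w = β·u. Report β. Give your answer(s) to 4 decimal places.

β = -1.5580

Normal-equation sums: Σu·u = 276.
For Xᵀw: Σu·w = -430.
Normal equations: [[276]]·[β]ᵀ = [-430]ᵀ.
β = (-430)/276 = -1.55797.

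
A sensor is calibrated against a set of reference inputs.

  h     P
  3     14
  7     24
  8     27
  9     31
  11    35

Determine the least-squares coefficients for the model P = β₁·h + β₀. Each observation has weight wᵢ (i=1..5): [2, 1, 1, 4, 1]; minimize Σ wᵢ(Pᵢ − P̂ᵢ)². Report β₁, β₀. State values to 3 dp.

β₁ = 2.745, β₀ = 5.707

Forming AᵀWA = [[576, 68]; [68, 9]] and AᵀWP = [1969, 238]ᵀ gives AᵀWA·[β₁, β₀]ᵀ = AᵀWP.
det = 576·9 − 68² = 560.
β₁ = (1969·9 − 68·238)/560 = 1537/560; β₀ = (576·238 − 68·1969)/560 = 799/140.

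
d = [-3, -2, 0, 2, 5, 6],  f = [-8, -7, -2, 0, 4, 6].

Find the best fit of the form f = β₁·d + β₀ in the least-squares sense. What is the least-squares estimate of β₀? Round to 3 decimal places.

β₀ = -3.213

Forming MᵀM = [[78, 8]; [8, 6]] and Mᵀf = [94, -7]ᵀ gives MᵀM·[β₁, β₀]ᵀ = Mᵀf.
det = 78·6 − 8² = 404.
β₁ = (94·6 − 8·(-7))/404 = 155/101; β₀ = (78·(-7) − 8·94)/404 = -649/202.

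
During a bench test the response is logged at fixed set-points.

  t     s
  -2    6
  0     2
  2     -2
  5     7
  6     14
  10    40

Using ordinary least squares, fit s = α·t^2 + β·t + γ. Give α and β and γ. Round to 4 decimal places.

α = 0.5346, β = -1.3837, γ = 0.9532

AᵀA·[α, β, γ]ᵀ = Aᵀs reads: 11953·α + 1341·β + 169·γ = 4695;  1341·α + 169·β + 21·γ = 503;  169·α + 21·β + 6·γ = 67.
(Σt^2·t^2 = 11953, Σt^2·t = 1341, Σt^2 = 169, Σt·t = 169, Σt = 21, Σ1 = 6, Σt^2·s = 4695, Σt·s = 503, Σs = 67.)
Inverting the 3×3 Gram matrix, [α, β, γ]ᵀ = [100361/187748, -259793/187748, 44740/46937]ᵀ.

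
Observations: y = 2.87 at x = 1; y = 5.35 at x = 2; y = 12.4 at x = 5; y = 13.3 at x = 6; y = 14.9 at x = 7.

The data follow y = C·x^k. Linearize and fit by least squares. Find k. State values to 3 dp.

k = 0.858

Taking logs, ln y = k·ln x + ln C, so regress ln y on ln x.
AᵀA = [[10.0677, 6.0403]; [6.0403, 5]], rhs = [15.1078, 10.5382]ᵀ  (here Σln x = 6.0403, Σ(ln x)² = 10.0677, Σln y = 10.5382, Σln x·ln y = 15.1078).
Slope k = (n·Σln x·ln y − Σln x·Σln y)/(n·Σ(ln x)² − (Σln x)²) = (5·15.1078 − 6.0403·10.5382)/13.8539 = 0.85791; ln C = (Σln y − k·Σln x)/n = 1.07124.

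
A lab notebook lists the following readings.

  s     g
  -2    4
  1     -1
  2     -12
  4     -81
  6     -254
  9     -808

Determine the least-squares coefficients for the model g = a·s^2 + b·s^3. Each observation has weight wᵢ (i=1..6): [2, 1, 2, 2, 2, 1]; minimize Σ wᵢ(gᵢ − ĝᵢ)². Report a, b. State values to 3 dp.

a = -1.154, b = -0.981

XᵀWX·[a, b]ᵀ = XᵀWg reads: 9730·a + 76650·b = -86393;  76650·a + 633202·b = -709385.
(Σwᵢ·s^2·s^2 = 9730, Σwᵢ·s^2·s^3 = 76650, Σwᵢ·s^3·s^3 = 633202, Σwᵢ·s^2·g = -86393, Σwᵢ·s^3·g = -709385.)
Δ = 9730·633202 − 76650² = 285832960.
a = ((-86393)·633202 − 76650·(-709385))/285832960 = -564829/489440; b = (9730·(-709385) − 76650·(-86393))/285832960 = -1001045/1020832.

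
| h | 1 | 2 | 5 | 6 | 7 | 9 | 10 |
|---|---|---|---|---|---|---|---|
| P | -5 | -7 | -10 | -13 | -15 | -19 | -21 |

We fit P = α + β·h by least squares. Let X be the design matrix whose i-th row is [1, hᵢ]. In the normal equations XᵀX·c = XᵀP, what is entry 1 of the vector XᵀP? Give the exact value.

-90

Entry 1 ↔ basis 1, so (XᵀP)_{1} = Σᵢ Pᵢ = (1)·(-5) + (1)·(-7) + (1)·(-10) + (1)·(-13) + (1)·(-15) + (1)·(-19) + (1)·(-21) = -90.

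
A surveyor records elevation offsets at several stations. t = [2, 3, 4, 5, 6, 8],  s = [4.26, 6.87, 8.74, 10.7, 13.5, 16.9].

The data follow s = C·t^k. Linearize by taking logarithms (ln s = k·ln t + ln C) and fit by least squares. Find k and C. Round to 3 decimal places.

With ln sᵢ as the transformed response and ln tᵢ as the regressor:
Over the data: Σln t = 8.6587, Σ(ln t)² = 13.7340, Σln s = 13.3446, Σln t·ln s = 20.4845.
Normal system: [[13.7340, 8.6587]; [8.6587, 6]]·[k, ln C]ᵀ = [20.4845, 13.3446]ᵀ.
Solving (det = 7.4309): k = 0.99050, ln C = 0.79469, so C = exp(0.79469) = 2.21375.

k = 0.991, C = 2.214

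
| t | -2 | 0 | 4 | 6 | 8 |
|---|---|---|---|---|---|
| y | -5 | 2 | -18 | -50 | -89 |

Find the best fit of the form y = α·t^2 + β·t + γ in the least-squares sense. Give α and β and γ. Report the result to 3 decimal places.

Entries of XᵀX: Σt^2·t^2 = 5664, Σt^2·t = 784, Σt^2 = 120, Σt·t = 120, Σt = 16, Σ1 = 5.
Right-hand side: Σt^2·y = -7804, Σt·y = -1074, Σy = -160.
XᵀX·[α, β, γ]ᵀ = Xᵀy becomes [[5664, 784, 120]; [784, 120, 16]; [120, 16, 5]]·[α, β, γ]ᵀ = [-7804, -1074, -160]ᵀ.
Solving the 3×3 system (Gaussian elimination) gives α = -117/77, β = 205/308, γ = 180/77.

α = -1.519, β = 0.666, γ = 2.338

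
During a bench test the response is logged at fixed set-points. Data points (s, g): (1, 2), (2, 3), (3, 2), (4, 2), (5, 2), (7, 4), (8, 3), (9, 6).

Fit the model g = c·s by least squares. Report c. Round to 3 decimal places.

c = 0.554

Entries of XᵀX: Σs·s = 249.
And Σs·g = 138.
Normal equations: [[249]]·[c]ᵀ = [138]ᵀ.
c = 138/249 = 0.554217.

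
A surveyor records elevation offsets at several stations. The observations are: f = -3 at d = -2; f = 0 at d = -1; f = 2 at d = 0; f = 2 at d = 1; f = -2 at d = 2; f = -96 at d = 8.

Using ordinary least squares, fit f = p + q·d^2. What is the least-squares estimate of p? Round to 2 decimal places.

p = 2.87

From the data, Σ1 = 6, Σd^2 = 74, Σd^2·d^2 = 4130.
And Σf = -97, Σd^2·f = -6162.
MᵀM·[p, q]ᵀ = Mᵀf becomes [[6, 74]; [74, 4130]]·[p, q]ᵀ = [-97, -6162]ᵀ.
Δ = 6·4130 − 74² = 19304.
p = ((-97)·4130 − 74·(-6162))/19304 = 27689/9652; q = (6·(-6162) − 74·(-97))/19304 = -14897/9652.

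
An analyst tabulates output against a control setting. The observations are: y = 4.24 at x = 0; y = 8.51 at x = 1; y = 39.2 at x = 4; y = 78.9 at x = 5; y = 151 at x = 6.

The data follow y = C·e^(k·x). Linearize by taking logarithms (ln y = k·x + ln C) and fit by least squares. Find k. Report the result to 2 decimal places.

Let Y = ln y. Fitting Y = k·x + ln C by least squares:
Σx = 16.0000, Σ(x)² = 78.0000, Σln y = 16.6399, Σx·ln y = 68.7605.
Equations: 78.0000·k + 16.0000·ln C = 68.7605;  16.0000·k + 5·ln C = 16.6399.
Solving (det = 134.0000): k = 0.57883, ln C = 1.47572.

k = 0.58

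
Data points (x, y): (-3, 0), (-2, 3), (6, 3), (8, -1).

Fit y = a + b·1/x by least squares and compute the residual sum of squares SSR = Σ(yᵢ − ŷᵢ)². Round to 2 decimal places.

The normal equations are: 4·a + (-13/24)·b = 5;  (-13/24)·a + (233/576)·b = -9/8.
Δ = 4·(233/576) − (-13/24)² = 763/576.
a = (5·(233/576) − (-13/24)·(-9/8))/(763/576) = 814/763; b = (4·(-9/8) − (-13/24)·5)/(763/576) = -1032/763.
Residuals: -1158/763, 137/109, 1647/763, -1448/763; SSR = 9266/763.

SSR = 12.14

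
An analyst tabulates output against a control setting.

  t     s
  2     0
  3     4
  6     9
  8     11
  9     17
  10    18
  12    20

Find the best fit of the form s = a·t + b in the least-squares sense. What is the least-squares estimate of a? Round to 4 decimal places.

From the data, Σt·t = 438, Σt = 50, Σ1 = 7.
For Xᵀs: Σt·s = 727, Σs = 79.
Normal equations: [[438, 50]; [50, 7]]·[a, b]ᵀ = [727, 79]ᵀ.
det = 438·7 − 50² = 566.
a = (727·7 − 50·79)/566 = 1139/566; b = (438·79 − 50·727)/566 = -874/283.

a = 2.0124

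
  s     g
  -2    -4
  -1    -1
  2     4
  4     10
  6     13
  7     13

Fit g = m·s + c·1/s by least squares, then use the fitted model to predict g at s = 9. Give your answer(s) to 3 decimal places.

Compute the Gram sums: Σs·s = 110, Σs·1/s = 6, Σ1/s·1/s = 11365/7056.
Right-hand side: Σs·g = 226, Σ1/s·g = 242/21.
Eliminating c: (11365/7056)·(row 1) − 6·(row 2) gives (498067/3528)·m = (11365/7056)·226 − 6·(242/21) = 1040309/3528, so m = 1040309/498067.
Then c = ((242/21) − 6·(1040309/498067))/(11365/7056) = -311808/498067.
At s = 9: ĝ = (1040309/498067)·(9) + (-311808/498067)·(1/9) = 27984407/1494201.

ĝ = 18.729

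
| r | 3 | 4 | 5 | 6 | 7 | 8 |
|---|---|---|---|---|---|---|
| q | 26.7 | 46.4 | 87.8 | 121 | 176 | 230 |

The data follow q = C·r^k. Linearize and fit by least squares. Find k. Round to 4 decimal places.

Let Y = ln q. Fitting Y = k·ln r + ln C by least squares:
Over the data: Σln r = 9.9115, Σ(ln r)² = 17.0401, Σln q = 27.0014, Σln r·ln q = 46.0929.
Normal system: [[17.0401, 9.9115]; [9.9115, 6]]·[k, ln C]ᵀ = [46.0929, 27.0014]ᵀ.
Solving (det = 4.0036): k = 2.23159, ln C = 0.81385.

k = 2.2316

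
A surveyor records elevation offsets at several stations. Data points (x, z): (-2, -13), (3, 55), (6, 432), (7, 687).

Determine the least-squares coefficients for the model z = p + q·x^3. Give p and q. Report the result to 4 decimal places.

p = 1.9169, q = 1.9954

Entries of AᵀA: Σ1 = 4, Σx^3 = 578, Σx^3·x^3 = 165098.
And Σz = 1161, Σx^3·z = 330542.
So AᵀA·[p, q]ᵀ = Aᵀz: [[4, 578]; [578, 165098]]·[p, q]ᵀ = [1161, 330542]ᵀ.
Δ = 4·165098 − 578² = 326308.
p = (1161·165098 − 578·330542)/326308 = 312751/163154; q = (4·330542 − 578·1161)/326308 = 325555/163154.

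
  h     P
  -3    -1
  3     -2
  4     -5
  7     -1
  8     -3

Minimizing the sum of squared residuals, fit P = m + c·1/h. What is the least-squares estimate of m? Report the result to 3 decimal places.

m = -2.067

AᵀA·[m, c]ᵀ = AᵀP reads: 5·m + (29/56)·c = -12;  (29/56)·m + (9053/28224)·c = -353/168.
Eliminating c: (9053/28224)·(row 1) − (29/56)·(row 2) gives (589/441)·m = (9053/28224)·(-12) − (29/56)·(-353/168) = -25975/9408, so m = -77925/37696.
Then c = ((-353/168) − (29/56)·(-77925/37696))/(9053/28224) = -15141/4712.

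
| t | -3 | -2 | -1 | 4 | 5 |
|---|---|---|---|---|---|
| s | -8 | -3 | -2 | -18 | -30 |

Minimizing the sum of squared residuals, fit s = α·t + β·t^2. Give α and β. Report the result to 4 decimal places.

Entries of MᵀM: Σt·t = 55, Σt·t^2 = 153, Σt^2·t^2 = 979.
For Mᵀs: Σt·s = -190, Σt^2·s = -1124.
Determinant 55·979 − 153² = 30436.
α = ((-190)·979 − 153·(-1124))/30436 = -7019/15218; β = (55·(-1124) − 153·(-190))/30436 = -16375/15218.

α = -0.4612, β = -1.0760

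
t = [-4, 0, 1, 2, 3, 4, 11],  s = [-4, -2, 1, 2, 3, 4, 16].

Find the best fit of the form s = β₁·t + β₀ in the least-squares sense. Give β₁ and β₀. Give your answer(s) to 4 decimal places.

Entries of MᵀM: Σt·t = 167, Σt = 17, Σ1 = 7.
And Σt·s = 222, Σs = 20.
det = 167·7 − 17² = 880.
β₁ = (222·7 − 17·20)/880 = 607/440; β₀ = (167·20 − 17·222)/880 = -217/440.

β₁ = 1.3795, β₀ = -0.4932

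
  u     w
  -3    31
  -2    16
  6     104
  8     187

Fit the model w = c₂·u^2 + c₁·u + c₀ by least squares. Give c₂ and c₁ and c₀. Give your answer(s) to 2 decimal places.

The normal system MᵀM·[c₂, c₁, c₀]ᵀ = Mᵀw is [[5489, 693, 113]; [693, 113, 9]; [113, 9, 4]]·[c₂, c₁, c₀]ᵀ = [16055, 1995, 338]ᵀ.
Solving the 3×3 system (Gaussian elimination) gives c₂ = 61841/20522, c₁ = -19389/20522, c₀ = 15363/10261.

c₂ = 3.01, c₁ = -0.94, c₀ = 1.50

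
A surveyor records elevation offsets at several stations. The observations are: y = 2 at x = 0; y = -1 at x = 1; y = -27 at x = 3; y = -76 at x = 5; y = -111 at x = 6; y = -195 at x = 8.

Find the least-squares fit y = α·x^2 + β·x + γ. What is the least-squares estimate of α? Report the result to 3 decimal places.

α = -2.981

Compute the Gram sums: Σx^2·x^2 = 6099, Σx^2·x = 881, Σx^2 = 135, Σx·x = 135, Σx = 23, Σ1 = 6.
Right-hand side: Σx^2·y = -18620, Σx·y = -2688, Σy = -408.
So AᵀA·[α, β, γ]ᵀ = Aᵀy: [[6099, 881, 135]; [881, 135, 23]; [135, 23, 6]]·[α, β, γ]ᵀ = [-18620, -2688, -408]ᵀ.
Row-reducing yields α = -50299/16872, β = -4843/5624, γ = 20063/8436.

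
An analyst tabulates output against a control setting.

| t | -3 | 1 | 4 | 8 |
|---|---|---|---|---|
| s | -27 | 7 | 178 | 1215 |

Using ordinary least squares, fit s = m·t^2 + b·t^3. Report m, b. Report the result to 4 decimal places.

From the data, Σt^2·t^2 = 4434, Σt^2·t^3 = 33550, Σt^3·t^3 = 266970.
Right-hand side: Σt^2·s = 80372, Σt^3·s = 634208.
So AᵀA·[m, b]ᵀ = Aᵀs: [[4434, 33550]; [33550, 266970]]·[m, b]ᵀ = [80372, 634208]ᵀ.
Δ = 4434·266970 − 33550² = 58142480.
m = (80372·266970 − 33550·634208)/58142480 = 407351/132142; b = (4434·634208 − 33550·80372)/58142480 = 14449709/7267810.

m = 3.0827, b = 1.9882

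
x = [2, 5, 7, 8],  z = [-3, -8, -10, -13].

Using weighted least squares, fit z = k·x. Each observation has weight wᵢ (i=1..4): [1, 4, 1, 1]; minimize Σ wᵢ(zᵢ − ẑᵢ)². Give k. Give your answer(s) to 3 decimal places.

From the data, Σwᵢ·x·x = 217.
For MᵀWz: Σwᵢ·x·z = -340.
So MᵀWM·[k]ᵀ = MᵀWz: [[217]]·[k]ᵀ = [-340]ᵀ.
Hence k = -340 / 217 ≈ -1.56682.

k = -1.567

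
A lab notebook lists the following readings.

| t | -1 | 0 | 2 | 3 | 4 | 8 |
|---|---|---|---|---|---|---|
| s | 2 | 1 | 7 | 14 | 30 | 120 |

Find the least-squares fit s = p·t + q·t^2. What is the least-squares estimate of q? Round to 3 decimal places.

q = 1.947

The normal system AᵀA·[p, q]ᵀ = Aᵀs is [[94, 610]; [610, 4450]]·[p, q]ᵀ = [1134, 8316]ᵀ.
Eliminating q: 4450·(row 1) − 610·(row 2) gives 46200·p = 4450·1134 − 610·8316 = -26460, so p = -63/110.
Then q = (8316 − 610·(-63/110))/4450 = 1071/550.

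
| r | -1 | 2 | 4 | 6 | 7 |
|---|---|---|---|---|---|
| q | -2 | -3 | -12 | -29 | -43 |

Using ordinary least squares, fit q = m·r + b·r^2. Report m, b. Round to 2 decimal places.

Entries of XᵀX: Σr·r = 106, Σr·r^2 = 630, Σr^2·r^2 = 3970.
For Xᵀq: Σr·q = -527, Σr^2·q = -3357.
Normal equations: [[106, 630]; [630, 3970]]·[m, b]ᵀ = [-527, -3357]ᵀ.
det = 106·3970 − 630² = 23920.
m = ((-527)·3970 − 630·(-3357))/23920 = 284/299; b = (106·(-3357) − 630·(-527))/23920 = -2979/2990.

m = 0.95, b = -1.00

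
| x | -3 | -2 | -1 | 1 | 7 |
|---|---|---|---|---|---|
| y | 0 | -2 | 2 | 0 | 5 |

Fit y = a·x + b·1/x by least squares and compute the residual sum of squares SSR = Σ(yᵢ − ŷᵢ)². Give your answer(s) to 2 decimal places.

SSR = 6.54

Entries of MᵀM: Σx·x = 64, Σx·1/x = 5, Σ1/x·1/x = 4201/1764.
And Σx·y = 37, Σ1/x·y = -2/7.
So MᵀM·[a, b]ᵀ = Mᵀy: [[64, 5]; [5, 4201/1764]]·[a, b]ᵀ = [37, -2/7]ᵀ.
Δ = 64·(4201/1764) − 5² = 56191/441.
a = (37·(4201/1764) − 5·(-2/7))/(56191/441) = 157957/224764; b = (64·(-2/7) − 5·37)/(56191/441) = -89649/56191.
Residuals: 354339/224764, -78228/56191, 248889/224764, 200639/224764, 69349/224764; SSR = 1470347/224764.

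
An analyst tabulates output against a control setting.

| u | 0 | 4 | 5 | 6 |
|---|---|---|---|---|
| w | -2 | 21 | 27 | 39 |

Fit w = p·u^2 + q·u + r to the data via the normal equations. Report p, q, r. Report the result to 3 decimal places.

p = 0.613, q = 3.038, r = -1.935

Forming XᵀX = [[2177, 405, 77]; [405, 77, 15]; [77, 15, 4]] and Xᵀw = [2415, 453, 85]ᵀ gives XᵀX·[p, q, r]ᵀ = Xᵀw.
Solving the 3×3 system (Gaussian elimination) gives p = 1105/1804, q = 5481/1804, r = -1745/902.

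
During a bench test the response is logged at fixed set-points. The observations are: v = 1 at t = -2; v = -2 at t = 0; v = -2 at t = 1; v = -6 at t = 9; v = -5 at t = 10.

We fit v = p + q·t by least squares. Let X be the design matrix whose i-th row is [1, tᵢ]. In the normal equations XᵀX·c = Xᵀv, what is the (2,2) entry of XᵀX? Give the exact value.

186

Row 2 ↔ basis t, column 2 ↔ basis t, so (XᵀX)_{2,2} = Σᵢ (t)·(t) = (-2)·(-2) + (0)·(0) + (1)·(1) + (9)·(9) + (10)·(10) = 186.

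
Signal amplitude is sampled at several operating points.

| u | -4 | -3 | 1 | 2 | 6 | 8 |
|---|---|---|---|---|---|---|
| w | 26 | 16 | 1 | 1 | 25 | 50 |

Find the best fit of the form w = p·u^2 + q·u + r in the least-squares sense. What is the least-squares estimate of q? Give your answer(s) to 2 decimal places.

The normal system AᵀA·[p, q, r]ᵀ = Aᵀw is [[5746, 646, 130]; [646, 130, 10]; [130, 10, 6]]·[p, q, r]ᵀ = [4665, 401, 119]ᵀ.
Solving the 3×3 system (Gaussian elimination) gives p = 28027/27687, q = -56662/27687, r = 24207/18458.

q = -2.05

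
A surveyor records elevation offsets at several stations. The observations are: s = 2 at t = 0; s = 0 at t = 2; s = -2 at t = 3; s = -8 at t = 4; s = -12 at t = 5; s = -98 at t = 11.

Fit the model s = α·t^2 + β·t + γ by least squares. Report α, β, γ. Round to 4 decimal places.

α = -0.9969, β = 1.9611, γ = 1.2373

From the data, Σt^2·t^2 = 15619, Σt^2·t = 1555, Σt^2 = 175, Σt·t = 175, Σt = 25, Σ1 = 6.
And Σt^2·s = -12304, Σt·s = -1176, Σs = -118.
So XᵀX·[α, β, γ]ᵀ = Xᵀs: [[15619, 1555, 175]; [1555, 175, 25]; [175, 25, 6]]·[α, β, γ]ᵀ = [-12304, -1176, -118]ᵀ.
Inverting the 3×3 Gram matrix, [α, β, γ]ᵀ = [-18781/18840, 184739/94200, 777/628]ᵀ.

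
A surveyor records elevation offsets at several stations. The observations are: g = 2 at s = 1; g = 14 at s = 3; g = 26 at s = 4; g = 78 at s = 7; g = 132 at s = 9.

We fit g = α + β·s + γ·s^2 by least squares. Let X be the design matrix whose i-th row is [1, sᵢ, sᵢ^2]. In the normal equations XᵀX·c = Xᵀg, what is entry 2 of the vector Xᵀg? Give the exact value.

Entry 2 ↔ basis s, so (Xᵀg)_{2} = Σᵢ (s)·gᵢ = (1)·(2) + (3)·(14) + (4)·(26) + (7)·(78) + (9)·(132) = 1882.

1882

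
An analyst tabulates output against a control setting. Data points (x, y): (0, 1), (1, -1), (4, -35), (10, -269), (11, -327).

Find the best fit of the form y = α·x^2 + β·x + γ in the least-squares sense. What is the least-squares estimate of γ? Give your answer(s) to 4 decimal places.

With design matrix A, AᵀA = [[24898, 2396, 238]; [2396, 238, 26]; [238, 26, 5]] and Aᵀy = [-67028, -6428, -631]ᵀ.
Solving the 3×3 system (Gaussian elimination) gives α = -196957/66279, β = 190547/66279, γ = 6633/22093.

γ = 0.3002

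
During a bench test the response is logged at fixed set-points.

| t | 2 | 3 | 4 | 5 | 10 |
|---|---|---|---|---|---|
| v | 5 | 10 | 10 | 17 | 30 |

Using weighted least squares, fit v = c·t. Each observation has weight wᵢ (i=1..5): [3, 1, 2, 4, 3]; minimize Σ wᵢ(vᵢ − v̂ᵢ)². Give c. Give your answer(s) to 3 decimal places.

With design matrix M, MᵀWM = [[453]] and MᵀWv = [1380]ᵀ.
c = 1380/453 = 3.04636.

c = 3.046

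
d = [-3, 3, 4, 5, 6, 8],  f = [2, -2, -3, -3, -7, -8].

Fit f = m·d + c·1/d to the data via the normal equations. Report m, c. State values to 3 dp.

m = -1.078, c = 4.387

Sums needed: Σd·d = 159, Σd·1/d = 6, Σ1/d·1/d = 589/1600.
For Aᵀf: Σd·f = -145, Σ1/d·f = -97/20.
AᵀA·[m, c]ᵀ = Aᵀf becomes [[159, 6]; [6, 589/1600]]·[m, c]ᵀ = [-145, -97/20]ᵀ.
Eliminating c: (589/1600)·(row 1) − 6·(row 2) gives (36051/1600)·m = (589/1600)·(-145) − 6·(-97/20) = -7769/320, so m = -38845/36051.
Then c = ((-97/20) − 6·(-38845/36051))/(589/1600) = 52720/12017.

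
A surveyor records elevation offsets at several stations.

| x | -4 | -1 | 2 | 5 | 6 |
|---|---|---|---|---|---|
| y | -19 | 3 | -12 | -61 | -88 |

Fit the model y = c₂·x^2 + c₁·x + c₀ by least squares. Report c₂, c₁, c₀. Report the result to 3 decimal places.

Entries of AᵀA: Σx^2·x^2 = 2194, Σx^2·x = 284, Σx^2 = 82, Σx·x = 82, Σx = 8, Σ1 = 5.
For Aᵀy: Σx^2·y = -5042, Σx·y = -784, Σy = -177.
So AᵀA·[c₂, c₁, c₀]ᵀ = Aᵀy: [[2194, 284, 82]; [284, 82, 8]; [82, 8, 5]]·[c₂, c₁, c₀]ᵀ = [-5042, -784, -177]ᵀ.
Row-reducing yields c₂ = -9932/4919, c₁ = -13668/4919, c₀ = 10621/4919.

c₂ = -2.019, c₁ = -2.779, c₀ = 2.159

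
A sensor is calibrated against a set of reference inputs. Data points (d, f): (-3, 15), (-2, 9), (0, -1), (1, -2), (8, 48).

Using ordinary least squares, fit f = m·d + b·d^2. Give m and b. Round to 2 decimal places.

m = -2.14, b = 1.02

Entries of AᵀA: Σd·d = 78, Σd·d^2 = 478, Σd^2·d^2 = 4194.
Right-hand side: Σd·f = 319, Σd^2·f = 3241.
det = 78·4194 − 478² = 98648.
m = (319·4194 − 478·3241)/98648 = -26414/12331; b = (78·3241 − 478·319)/98648 = 25079/24662.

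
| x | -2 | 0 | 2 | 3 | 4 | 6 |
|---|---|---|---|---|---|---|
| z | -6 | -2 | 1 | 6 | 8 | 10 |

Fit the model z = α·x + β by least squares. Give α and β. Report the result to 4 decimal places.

α = 2.1347, β = -1.7918

Compute the Gram sums: Σx·x = 69, Σx = 13, Σ1 = 6.
Moment sums: Σx·z = 124, Σz = 17.
AᵀA·[α, β]ᵀ = Aᵀz becomes [[69, 13]; [13, 6]]·[α, β]ᵀ = [124, 17]ᵀ.
Δ = 69·6 − 13² = 245.
α = (124·6 − 13·17)/245 = 523/245; β = (69·17 − 13·124)/245 = -439/245.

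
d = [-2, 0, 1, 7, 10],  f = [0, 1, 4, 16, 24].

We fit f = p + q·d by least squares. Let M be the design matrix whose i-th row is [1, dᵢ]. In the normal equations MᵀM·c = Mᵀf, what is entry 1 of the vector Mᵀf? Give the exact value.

45

Entry 1 ↔ basis 1, so (Mᵀf)_{1} = Σᵢ fᵢ = (1)·(0) + (1)·(1) + (1)·(4) + (1)·(16) + (1)·(24) = 45.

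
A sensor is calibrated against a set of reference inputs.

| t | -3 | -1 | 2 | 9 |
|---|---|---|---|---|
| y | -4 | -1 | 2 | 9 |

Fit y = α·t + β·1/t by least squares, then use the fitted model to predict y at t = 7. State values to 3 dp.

MᵀM·[α, β]ᵀ = Mᵀy reads: 95·α + 4·β = 98;  4·α + (445/324)·β = 13/3.
Determinant 95·(445/324) − 4² = 37091/324.
α = (98·(445/324) − 4·(13/3))/(37091/324) = 37994/37091; β = (95·(13/3) − 4·98)/(37091/324) = 6372/37091.
At t = 7: ŷ = (37994/37091)·(7) + (6372/37091)·(1/7) = 1868078/259637.

ŷ = 7.195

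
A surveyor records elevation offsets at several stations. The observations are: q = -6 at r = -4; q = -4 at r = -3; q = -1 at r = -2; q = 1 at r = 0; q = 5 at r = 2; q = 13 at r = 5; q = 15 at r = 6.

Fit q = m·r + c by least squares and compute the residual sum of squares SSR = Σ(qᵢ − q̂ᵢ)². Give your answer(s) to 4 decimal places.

SSR = 4.4065

From the data, Σr·r = 94, Σr = 4, Σ1 = 7.
Right-hand side: Σr·q = 203, Σq = 23.
MᵀM·[m, c]ᵀ = Mᵀq becomes [[94, 4]; [4, 7]]·[m, c]ᵀ = [203, 23]ᵀ.
Determinant 94·7 − 4² = 642.
m = (203·7 − 4·23)/642 = 443/214; c = (94·23 − 4·203)/642 = 225/107.
Residuals: 19/107, 23/214, 111/107, -118/107, -133/107, 117/214, 51/107; SSR = 943/214.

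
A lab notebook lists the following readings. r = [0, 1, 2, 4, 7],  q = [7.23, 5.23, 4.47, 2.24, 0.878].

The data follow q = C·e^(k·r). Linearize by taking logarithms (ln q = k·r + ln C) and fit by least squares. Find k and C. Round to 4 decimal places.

Linearized form: ln q = k·r + ln C. From the 5 transformed points,
Σr = 14.0000, Σ(r)² = 70.0000, Σln q = 5.8064, Σr·ln q = 6.9643.
Equations: 70.0000·k + 14.0000·ln C = 6.9643;  14.0000·k + 5·ln C = 5.8064.
Δ = 70.0000·5 − (14.0000)² = 154.0000; k = (6.9643·5 − 14.0000·5.8064)/154.0000 = -0.30174, ln C = (70.0000·5.8064 − 14.0000·6.9643)/154.0000 = 2.00615, so C = exp(2.00615) = 7.43467.

k = -0.3017, C = 7.4347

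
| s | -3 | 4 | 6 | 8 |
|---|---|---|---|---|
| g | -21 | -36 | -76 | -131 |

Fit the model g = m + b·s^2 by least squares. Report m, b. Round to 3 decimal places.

m = -3.680, b = -1.994

With design matrix X, XᵀX = [[4, 125]; [125, 5729]] and Xᵀg = [-264, -11885]ᵀ.
Δ = 4·5729 − 125² = 7291.
m = ((-264)·5729 − 125·(-11885))/7291 = -26831/7291; b = (4·(-11885) − 125·(-264))/7291 = -14540/7291.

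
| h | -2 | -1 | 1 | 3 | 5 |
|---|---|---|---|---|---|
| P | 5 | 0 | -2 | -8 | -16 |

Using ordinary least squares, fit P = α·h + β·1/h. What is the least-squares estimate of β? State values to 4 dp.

β = 2.3272

Setting ∂/∂α … = 0 gives: 40·α + 5·β = -116;  5·α + (2161/900)·β = -311/30.
Determinant 40·(2161/900) − 5² = 3197/45.
α = ((-116)·(2161/900) − 5·(-311/30))/(3197/45) = -102013/31970; β = (40·(-311/30) − 5·(-116))/(3197/45) = 7440/3197.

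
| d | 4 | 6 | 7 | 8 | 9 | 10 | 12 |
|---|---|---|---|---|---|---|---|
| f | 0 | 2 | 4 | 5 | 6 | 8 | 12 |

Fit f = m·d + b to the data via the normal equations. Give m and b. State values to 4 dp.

Compute the Gram sums: Σd·d = 490, Σd = 56, Σ1 = 7.
Moment sums: Σd·f = 358, Σf = 37.
Normal equations: [[490, 56]; [56, 7]]·[m, b]ᵀ = [358, 37]ᵀ.
det = 490·7 − 56² = 294.
m = (358·7 − 56·37)/294 = 31/21; b = (490·37 − 56·358)/294 = -137/21.

m = 1.4762, b = -6.5238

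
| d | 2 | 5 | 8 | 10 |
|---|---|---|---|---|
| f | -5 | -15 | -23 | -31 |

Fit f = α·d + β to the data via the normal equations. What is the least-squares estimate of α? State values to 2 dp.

α = -3.17

The normal equations are: 193·α + 25·β = -579;  25·α + 4·β = -74.
Eliminating β: 4·(row 1) − 25·(row 2) gives 147·α = 4·(-579) − 25·(-74) = -466, so α = -466/147.
Then β = ((-74) − 25·(-466/147))/4 = 193/147.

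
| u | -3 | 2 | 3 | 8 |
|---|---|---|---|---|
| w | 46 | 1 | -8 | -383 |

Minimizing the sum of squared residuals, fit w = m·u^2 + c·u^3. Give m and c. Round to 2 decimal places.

m = 2.11, c = -1.01

From the data, Σu^2·u^2 = 4274, Σu^2·u^3 = 32800, Σu^3·u^3 = 263666.
And Σu^2·w = -24166, Σu^3·w = -197546.
So XᵀX·[m, c]ᵀ = Xᵀw: [[4274, 32800]; [32800, 263666]]·[m, c]ᵀ = [-24166, -197546]ᵀ.
Δ = 4274·263666 − 32800² = 51068484.
m = ((-24166)·263666 − 32800·(-197546))/51068484 = 2993229/1418569; c = (4274·(-197546) − 32800·(-24166))/51068484 = -1435189/1418569.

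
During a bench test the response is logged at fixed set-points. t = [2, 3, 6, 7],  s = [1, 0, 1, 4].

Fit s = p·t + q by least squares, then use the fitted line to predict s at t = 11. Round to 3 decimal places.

Sums needed: Σt·t = 98, Σt = 18, Σ1 = 4.
And Σt·s = 36, Σs = 6.
MᵀM·[p, q]ᵀ = Mᵀs becomes [[98, 18]; [18, 4]]·[p, q]ᵀ = [36, 6]ᵀ.
Determinant 98·4 − 18² = 68.
p = (36·4 − 18·6)/68 = 9/17; q = (98·6 − 18·36)/68 = -15/17.
At t = 11: ŝ = (9/17)·(11) + (-15/17)·(1) = 84/17.

ŝ = 4.941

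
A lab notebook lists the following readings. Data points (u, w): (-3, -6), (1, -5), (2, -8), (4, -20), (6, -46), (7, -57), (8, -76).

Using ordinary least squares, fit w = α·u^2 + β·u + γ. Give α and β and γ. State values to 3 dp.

α = -0.996, β = -1.246, γ = -1.233

Normal-equation sums: Σu^2·u^2 = 8147, Σu^2·u = 1117, Σu^2 = 179, Σu·u = 179, Σu = 25, Σ1 = 7.
Right-hand side: Σu^2·w = -9724, Σu·w = -1366, Σw = -218.
So XᵀX·[α, β, γ]ᵀ = Xᵀw: [[8147, 1117, 179]; [1117, 179, 25]; [179, 25, 7]]·[α, β, γ]ᵀ = [-9724, -1366, -218]ᵀ.
Inverting the 3×3 Gram matrix, [α, β, γ]ᵀ = [-80185/80538, -50186/40269, -33089/26846]ᵀ.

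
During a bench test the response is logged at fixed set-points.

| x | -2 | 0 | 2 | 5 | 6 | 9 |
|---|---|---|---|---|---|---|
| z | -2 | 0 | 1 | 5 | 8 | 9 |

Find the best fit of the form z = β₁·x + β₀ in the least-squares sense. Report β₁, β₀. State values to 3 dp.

Entries of MᵀM: Σx·x = 150, Σx = 20, Σ1 = 6.
Right-hand side: Σx·z = 160, Σz = 21.
So MᵀM·[β₁, β₀]ᵀ = Mᵀz: [[150, 20]; [20, 6]]·[β₁, β₀]ᵀ = [160, 21]ᵀ.
Δ = 150·6 − 20² = 500.
β₁ = (160·6 − 20·21)/500 = 27/25; β₀ = (150·21 − 20·160)/500 = -1/10.

β₁ = 1.080, β₀ = -0.100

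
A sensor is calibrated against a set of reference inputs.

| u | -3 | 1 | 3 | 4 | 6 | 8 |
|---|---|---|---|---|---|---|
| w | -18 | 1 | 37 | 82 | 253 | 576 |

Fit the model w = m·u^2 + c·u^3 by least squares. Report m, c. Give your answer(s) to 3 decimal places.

Sums needed: Σu^2·u^2 = 5811, Σu^2·u^3 = 41569, Σu^3·u^3 = 314355.
And Σu^2·w = 47456, Σu^3·w = 356294.
So AᵀA·[m, c]ᵀ = Aᵀw: [[5811, 41569]; [41569, 314355]]·[m, c]ᵀ = [47456, 356294]ᵀ.
Determinant 5811·314355 − 41569² = 98735144.
m = (47456·314355 − 41569·356294)/98735144 = 53622797/49367572; c = (5811·356294 − 41569·47456)/98735144 = 48862985/49367572.

m = 1.086, c = 0.990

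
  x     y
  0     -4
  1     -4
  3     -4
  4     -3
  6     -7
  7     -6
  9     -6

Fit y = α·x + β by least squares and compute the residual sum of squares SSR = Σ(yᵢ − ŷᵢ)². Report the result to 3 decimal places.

From the data, Σx·x = 192, Σx = 30, Σ1 = 7.
Moment sums: Σx·y = -166, Σy = -34.
Normal equations: [[192, 30]; [30, 7]]·[α, β]ᵀ = [-166, -34]ᵀ.
Eliminating β: 7·(row 1) − 30·(row 2) gives 444·α = 7·(-166) − 30·(-34) = -142, so α = -71/222.
Then β = ((-34) − 30·(-71/222))/7 = -129/37.
Residuals: -19/37, -43/222, 33/74, 196/111, -59/37, -61/222, 27/74; SSR = 707/111.

SSR = 6.369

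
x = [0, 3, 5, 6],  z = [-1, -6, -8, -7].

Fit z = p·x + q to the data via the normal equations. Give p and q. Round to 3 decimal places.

p = -1.095, q = -1.667

From the data, Σx·x = 70, Σx = 14, Σ1 = 4.
Right-hand side: Σx·z = -100, Σz = -22.
MᵀM·[p, q]ᵀ = Mᵀz becomes [[70, 14]; [14, 4]]·[p, q]ᵀ = [-100, -22]ᵀ.
det = 70·4 − 14² = 84.
p = ((-100)·4 − 14·(-22))/84 = -23/21; q = (70·(-22) − 14·(-100))/84 = -5/3.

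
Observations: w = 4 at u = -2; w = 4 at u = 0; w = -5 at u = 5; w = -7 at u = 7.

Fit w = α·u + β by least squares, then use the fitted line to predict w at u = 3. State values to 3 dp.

ŵ = -1.679

Compute the Gram sums: Σu·u = 78, Σu = 10, Σ1 = 4.
Moment sums: Σu·w = -82, Σw = -4.
AᵀA·[α, β]ᵀ = Aᵀw becomes [[78, 10]; [10, 4]]·[α, β]ᵀ = [-82, -4]ᵀ.
Eliminating β: 4·(row 1) − 10·(row 2) gives 212·α = 4·(-82) − 10·(-4) = -288, so α = -72/53.
Then β = ((-4) − 10·(-72/53))/4 = 127/53.
At u = 3: ŵ = (-72/53)·(3) + (127/53)·(1) = -89/53.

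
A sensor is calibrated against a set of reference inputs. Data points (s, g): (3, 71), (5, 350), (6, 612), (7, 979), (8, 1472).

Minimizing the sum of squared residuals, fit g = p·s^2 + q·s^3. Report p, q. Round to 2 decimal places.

Compute the Gram sums: Σs^2·s^2 = 8499, Σs^2·s^3 = 60719, Σs^3·s^3 = 442803.
Right-hand side: Σs^2·g = 173600, Σs^3·g = 1267320.
So MᵀM·[p, q]ᵀ = Mᵀg: [[8499, 60719]; [60719, 442803]]·[p, q]ᵀ = [173600, 1267320]ᵀ.
Determinant 8499·442803 − 60719² = 76585736.
p = (173600·442803 − 60719·1267320)/76585736 = -9975285/9573217; q = (8499·1267320 − 60719·173600)/76585736 = 28766785/9573217.

p = -1.04, q = 3.00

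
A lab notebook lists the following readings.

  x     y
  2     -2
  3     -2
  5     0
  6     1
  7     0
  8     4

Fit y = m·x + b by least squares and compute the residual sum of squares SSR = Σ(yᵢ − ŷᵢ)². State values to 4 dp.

SSR = 5.4037

Compute the Gram sums: Σx·x = 187, Σx = 31, Σ1 = 6.
Right-hand side: Σx·y = 28, Σy = 1.
Normal equations: [[187, 31]; [31, 6]]·[m, b]ᵀ = [28, 1]ᵀ.
Eliminating b: 6·(row 1) − 31·(row 2) gives 161·m = 6·28 − 31·1 = 137, so m = 137/161.
Then b = (1 − 31·(137/161))/6 = -681/161.
Residuals: 85/161, -52/161, -4/161, 20/161, -278/161, 229/161; SSR = 870/161.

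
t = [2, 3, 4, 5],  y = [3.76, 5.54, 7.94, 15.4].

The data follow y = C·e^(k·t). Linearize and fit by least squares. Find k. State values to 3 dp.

k = 0.459

Let Y = ln y. Fitting Y = k·t + ln C by least squares:
Σt = 14.0000, Σ(t)² = 54.0000, Σln y = 7.8427, Σt·ln y = 29.7443.
Equations: 54.0000·k + 14.0000·ln C = 29.7443;  14.0000·k + 4·ln C = 7.8427.
Solving (det = 20.0000): k = 0.45898, ln C = 0.35426.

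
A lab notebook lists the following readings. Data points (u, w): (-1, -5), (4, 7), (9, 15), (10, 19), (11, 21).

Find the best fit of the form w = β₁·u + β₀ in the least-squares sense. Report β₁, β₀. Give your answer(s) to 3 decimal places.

With design matrix A, AᵀA = [[319, 33]; [33, 5]] and Aᵀw = [589, 57]ᵀ.
Eliminating β₀: 5·(row 1) − 33·(row 2) gives 506·β₁ = 5·589 − 33·57 = 1064, so β₁ = 532/253.
Then β₀ = (57 − 33·(532/253))/5 = -57/23.

β₁ = 2.103, β₀ = -2.478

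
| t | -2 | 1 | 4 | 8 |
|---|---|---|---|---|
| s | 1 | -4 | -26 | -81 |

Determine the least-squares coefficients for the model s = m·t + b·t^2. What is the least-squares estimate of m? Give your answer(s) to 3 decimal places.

m = -2.632

The normal system AᵀA·[m, b]ᵀ = Aᵀs is [[85, 569]; [569, 4369]]·[m, b]ᵀ = [-758, -5600]ᵀ.
Eliminating b: 4369·(row 1) − 569·(row 2) gives 47604·m = 4369·(-758) − 569·(-5600) = -125302, so m = -62651/23802.
Then b = ((-5600) − 569·(-62651/23802))/4369 = -22349/23802.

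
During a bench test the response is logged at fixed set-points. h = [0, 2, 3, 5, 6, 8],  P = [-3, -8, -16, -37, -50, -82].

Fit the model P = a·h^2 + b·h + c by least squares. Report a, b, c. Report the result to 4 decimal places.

a = -1.0833, b = -1.3571, c = -2.3214

From the data, Σh^2·h^2 = 6114, Σh^2·h = 888, Σh^2 = 138, Σh·h = 138, Σh = 24, Σ1 = 6.
And Σh^2·P = -8149, Σh·P = -1205, ΣP = -196.
Normal equations: [[6114, 888, 138]; [888, 138, 24]; [138, 24, 6]]·[a, b, c]ᵀ = [-8149, -1205, -196]ᵀ.
Inverting the 3×3 Gram matrix, [a, b, c]ᵀ = [-13/12, -19/14, -65/28]ᵀ.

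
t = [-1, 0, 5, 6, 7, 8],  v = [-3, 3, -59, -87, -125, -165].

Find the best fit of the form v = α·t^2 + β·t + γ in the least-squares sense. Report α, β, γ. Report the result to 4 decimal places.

α = -2.9328, β = 2.4543, γ = 2.6461

MᵀM·[α, β, γ]ᵀ = Mᵀv reads: 8419·α + 1195·β + 175·γ = -21295;  1195·α + 175·β + 25·γ = -3009;  175·α + 25·β + 6·γ = -436.
(Σt^2·t^2 = 8419, Σt^2·t = 1195, Σt^2 = 175, Σt·t = 175, Σt = 25, Σ1 = 6, Σt^2·v = -21295, Σt·v = -3009, Σv = -436.)
Inverting the 3×3 Gram matrix, [α, β, γ]ᵀ = [-15661/5340, 65531/26700, 471/178]ᵀ.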